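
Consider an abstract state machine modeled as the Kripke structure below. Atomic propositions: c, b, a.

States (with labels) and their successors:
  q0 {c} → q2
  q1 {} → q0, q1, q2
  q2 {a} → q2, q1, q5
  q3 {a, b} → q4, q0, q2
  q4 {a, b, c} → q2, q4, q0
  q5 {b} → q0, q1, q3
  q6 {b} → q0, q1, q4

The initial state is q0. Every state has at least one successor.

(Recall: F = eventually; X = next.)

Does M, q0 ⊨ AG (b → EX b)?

States satisfying b → EX b: {q0, q1, q2, q3, q4, q5, q6}.
States satisfying AG (b → EX b): {q0, q1, q2, q3, q4, q5, q6}.
Every state reachable from q0 satisfies b → EX b.
q0 ∈ Sat(AG (b → EX b)).

Holds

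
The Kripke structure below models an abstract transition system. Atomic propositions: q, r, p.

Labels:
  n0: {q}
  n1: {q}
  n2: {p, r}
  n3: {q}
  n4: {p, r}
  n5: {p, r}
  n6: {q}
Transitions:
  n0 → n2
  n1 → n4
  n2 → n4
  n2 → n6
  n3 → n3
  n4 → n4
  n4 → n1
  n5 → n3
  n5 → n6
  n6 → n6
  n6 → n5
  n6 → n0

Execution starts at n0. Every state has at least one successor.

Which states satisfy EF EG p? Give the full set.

States satisfying EG p: {n2, n4}.
States satisfying EF EG p: {n0, n1, n2, n4, n5, n6}.

{n0, n1, n2, n4, n5, n6}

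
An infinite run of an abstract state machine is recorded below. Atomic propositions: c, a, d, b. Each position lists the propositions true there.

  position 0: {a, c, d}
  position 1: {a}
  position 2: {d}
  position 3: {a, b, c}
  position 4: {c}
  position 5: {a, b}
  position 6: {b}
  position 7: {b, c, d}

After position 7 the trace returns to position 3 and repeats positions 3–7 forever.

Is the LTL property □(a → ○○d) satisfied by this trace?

Does not hold

a → ○○d must hold at every position from 0 onward. It fails at position 1, so □(a → ○○d) is false.
Positions where a holds: 0, 1, 3, 5.
Check ○○d at each: 0→ok, 1→fails, 3→fails, 5→ok.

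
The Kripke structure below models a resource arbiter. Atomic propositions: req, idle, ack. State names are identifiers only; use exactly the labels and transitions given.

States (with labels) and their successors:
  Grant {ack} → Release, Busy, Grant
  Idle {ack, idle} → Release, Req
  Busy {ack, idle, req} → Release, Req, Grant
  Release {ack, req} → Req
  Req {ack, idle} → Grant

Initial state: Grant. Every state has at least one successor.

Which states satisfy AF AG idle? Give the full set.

none

States satisfying AG idle: ∅.
States satisfying AF AG idle: ∅.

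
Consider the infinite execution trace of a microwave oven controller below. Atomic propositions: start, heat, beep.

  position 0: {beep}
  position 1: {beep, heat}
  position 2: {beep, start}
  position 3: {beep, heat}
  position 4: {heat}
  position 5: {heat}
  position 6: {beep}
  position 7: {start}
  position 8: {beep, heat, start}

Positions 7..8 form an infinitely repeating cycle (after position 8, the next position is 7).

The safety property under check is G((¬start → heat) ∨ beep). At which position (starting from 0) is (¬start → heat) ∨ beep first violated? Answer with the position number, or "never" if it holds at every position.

never

(¬start → heat) ∨ beep holds at every position 0..8, and those are all the positions the trace ever visits, so the invariant G((¬start → heat) ∨ beep) is never violated.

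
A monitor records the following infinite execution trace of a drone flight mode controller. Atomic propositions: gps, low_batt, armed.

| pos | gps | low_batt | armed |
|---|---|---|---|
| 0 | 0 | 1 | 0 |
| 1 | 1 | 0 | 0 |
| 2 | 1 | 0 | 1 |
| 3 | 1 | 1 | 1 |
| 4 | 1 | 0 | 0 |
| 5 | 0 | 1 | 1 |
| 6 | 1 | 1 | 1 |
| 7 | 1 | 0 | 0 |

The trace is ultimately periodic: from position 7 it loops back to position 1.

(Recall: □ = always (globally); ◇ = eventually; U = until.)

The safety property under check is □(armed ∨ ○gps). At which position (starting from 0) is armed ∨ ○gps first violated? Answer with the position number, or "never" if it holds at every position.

4

Check armed ∨ ○gps at each position in order: 0 ✓, 1 ✓, 2 ✓, 3 ✓.
At position 4 the labels are {gps} and the next position 5 has {armed, low_batt}, so armed ∨ ○gps is false there. This is the first violation.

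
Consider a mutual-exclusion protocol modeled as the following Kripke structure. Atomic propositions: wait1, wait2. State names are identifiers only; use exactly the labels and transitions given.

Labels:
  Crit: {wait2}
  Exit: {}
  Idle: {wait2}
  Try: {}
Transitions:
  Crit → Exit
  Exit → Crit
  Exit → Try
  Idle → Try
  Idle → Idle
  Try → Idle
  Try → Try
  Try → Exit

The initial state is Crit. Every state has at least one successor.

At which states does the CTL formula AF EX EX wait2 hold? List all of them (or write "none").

{Crit, Exit, Idle, Try}

States satisfying EX EX wait2: {Crit, Exit, Idle, Try}.
States satisfying AF EX EX wait2: {Crit, Exit, Idle, Try}.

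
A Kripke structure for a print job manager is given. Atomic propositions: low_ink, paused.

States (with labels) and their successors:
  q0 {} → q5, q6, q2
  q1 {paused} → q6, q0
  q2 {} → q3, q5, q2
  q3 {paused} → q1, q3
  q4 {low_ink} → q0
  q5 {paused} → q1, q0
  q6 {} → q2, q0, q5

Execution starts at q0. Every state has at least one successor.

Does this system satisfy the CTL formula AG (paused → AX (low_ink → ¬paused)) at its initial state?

Yes

States satisfying paused → AX (low_ink → ¬paused): {q0, q1, q2, q3, q4, q5, q6}.
States satisfying AG (paused → AX (low_ink → ¬paused)): {q0, q1, q2, q3, q4, q5, q6}.
Every state reachable from q0 satisfies paused → AX (low_ink → ¬paused).
q0 ∈ Sat(AG (paused → AX (low_ink → ¬paused))).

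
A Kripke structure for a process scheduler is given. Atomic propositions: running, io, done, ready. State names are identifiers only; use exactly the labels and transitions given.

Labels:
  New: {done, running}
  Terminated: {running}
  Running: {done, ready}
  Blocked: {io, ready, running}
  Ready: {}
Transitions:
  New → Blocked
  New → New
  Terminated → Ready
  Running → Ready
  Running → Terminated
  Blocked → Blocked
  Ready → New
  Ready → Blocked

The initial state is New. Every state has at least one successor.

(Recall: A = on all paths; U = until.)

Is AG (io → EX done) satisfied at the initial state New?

States satisfying io → EX done: {New, Terminated, Running, Ready}.
States satisfying AG (io → EX done): ∅.
Blocked is reachable from New and violates io → EX done, so AG fails at New.
New ∉ Sat(AG (io → EX done)).

Does not hold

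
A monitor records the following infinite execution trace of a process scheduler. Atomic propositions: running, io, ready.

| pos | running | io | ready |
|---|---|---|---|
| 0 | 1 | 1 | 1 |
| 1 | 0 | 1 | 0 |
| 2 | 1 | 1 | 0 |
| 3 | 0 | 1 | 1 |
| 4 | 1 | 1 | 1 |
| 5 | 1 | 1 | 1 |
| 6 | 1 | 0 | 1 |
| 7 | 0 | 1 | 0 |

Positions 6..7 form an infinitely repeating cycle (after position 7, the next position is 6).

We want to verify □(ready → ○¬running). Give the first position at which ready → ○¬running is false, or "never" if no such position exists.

3

Check ready → ○¬running at each position in order: 0 ✓, 1 ✓, 2 ✓.
At position 3 the labels are {io, ready} and the next position 4 has {io, ready, running}, so ready → ○¬running is false there. This is the first violation.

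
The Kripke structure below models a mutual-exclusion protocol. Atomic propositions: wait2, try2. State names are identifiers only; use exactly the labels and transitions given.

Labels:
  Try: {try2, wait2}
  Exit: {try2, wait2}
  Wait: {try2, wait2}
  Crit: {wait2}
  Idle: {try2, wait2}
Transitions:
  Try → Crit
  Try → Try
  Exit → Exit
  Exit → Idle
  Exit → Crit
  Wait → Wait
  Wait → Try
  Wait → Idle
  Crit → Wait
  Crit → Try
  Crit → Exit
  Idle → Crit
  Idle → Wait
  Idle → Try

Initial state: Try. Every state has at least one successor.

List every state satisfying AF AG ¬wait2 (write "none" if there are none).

none

States satisfying AG ¬wait2: ∅.
States satisfying AF AG ¬wait2: ∅.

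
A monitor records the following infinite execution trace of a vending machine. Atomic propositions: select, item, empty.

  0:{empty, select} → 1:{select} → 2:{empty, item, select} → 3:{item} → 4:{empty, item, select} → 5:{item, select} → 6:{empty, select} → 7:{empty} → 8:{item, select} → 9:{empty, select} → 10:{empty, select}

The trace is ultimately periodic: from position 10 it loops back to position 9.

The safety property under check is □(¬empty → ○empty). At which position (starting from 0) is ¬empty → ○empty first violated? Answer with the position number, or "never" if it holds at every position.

never

¬empty → ○empty holds at every position 0..10, and those are all the positions the trace ever visits, so the invariant □(¬empty → ○empty) is never violated.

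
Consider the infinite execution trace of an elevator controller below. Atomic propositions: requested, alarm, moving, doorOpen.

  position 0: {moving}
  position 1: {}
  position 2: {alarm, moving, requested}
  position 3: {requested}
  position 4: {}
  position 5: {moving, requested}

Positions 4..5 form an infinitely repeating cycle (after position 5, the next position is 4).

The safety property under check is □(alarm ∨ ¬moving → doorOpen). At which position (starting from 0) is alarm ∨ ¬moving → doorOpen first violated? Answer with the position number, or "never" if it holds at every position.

Check alarm ∨ ¬moving → doorOpen at each position in order: 0 ✓.
At position 1 the labels are {}, so alarm ∨ ¬moving → doorOpen is false there. This is the first violation.

1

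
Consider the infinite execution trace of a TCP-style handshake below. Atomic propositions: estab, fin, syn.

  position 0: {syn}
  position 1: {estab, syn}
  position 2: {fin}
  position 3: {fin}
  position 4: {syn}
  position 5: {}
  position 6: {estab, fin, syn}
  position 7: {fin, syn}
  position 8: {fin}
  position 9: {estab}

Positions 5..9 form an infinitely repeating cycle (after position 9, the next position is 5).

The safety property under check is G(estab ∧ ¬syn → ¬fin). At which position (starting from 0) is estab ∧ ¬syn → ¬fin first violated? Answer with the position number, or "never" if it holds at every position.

never

estab ∧ ¬syn → ¬fin holds at every position 0..9, and those are all the positions the trace ever visits, so the invariant G(estab ∧ ¬syn → ¬fin) is never violated.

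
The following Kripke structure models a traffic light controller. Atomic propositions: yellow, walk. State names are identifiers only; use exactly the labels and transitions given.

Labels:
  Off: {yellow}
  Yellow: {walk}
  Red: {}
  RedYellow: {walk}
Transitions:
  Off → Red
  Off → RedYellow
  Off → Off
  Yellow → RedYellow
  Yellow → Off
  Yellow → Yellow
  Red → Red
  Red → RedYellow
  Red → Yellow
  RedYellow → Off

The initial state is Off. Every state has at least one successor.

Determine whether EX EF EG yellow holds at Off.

States satisfying EF EG yellow: {Off, Yellow, Red, RedYellow}.
States satisfying EX EF EG yellow: {Off, Yellow, Red, RedYellow}.
Off ∈ Sat(EX EF EG yellow).

Holds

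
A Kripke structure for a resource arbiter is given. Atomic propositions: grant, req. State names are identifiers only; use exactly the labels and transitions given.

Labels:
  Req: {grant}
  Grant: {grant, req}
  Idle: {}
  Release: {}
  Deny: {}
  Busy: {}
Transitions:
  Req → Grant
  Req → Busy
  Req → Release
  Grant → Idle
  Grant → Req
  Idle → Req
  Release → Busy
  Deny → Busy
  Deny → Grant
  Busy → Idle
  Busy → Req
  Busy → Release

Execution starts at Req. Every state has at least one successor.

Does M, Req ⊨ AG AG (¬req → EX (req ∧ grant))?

Does not hold

States satisfying AG (¬req → EX (req ∧ grant)): ∅.
States satisfying AG AG (¬req → EX (req ∧ grant)): ∅.
Busy is reachable from Req and violates AG (¬req → EX (req ∧ grant)), so AG fails at Req.
Req ∉ Sat(AG AG (¬req → EX (req ∧ grant))).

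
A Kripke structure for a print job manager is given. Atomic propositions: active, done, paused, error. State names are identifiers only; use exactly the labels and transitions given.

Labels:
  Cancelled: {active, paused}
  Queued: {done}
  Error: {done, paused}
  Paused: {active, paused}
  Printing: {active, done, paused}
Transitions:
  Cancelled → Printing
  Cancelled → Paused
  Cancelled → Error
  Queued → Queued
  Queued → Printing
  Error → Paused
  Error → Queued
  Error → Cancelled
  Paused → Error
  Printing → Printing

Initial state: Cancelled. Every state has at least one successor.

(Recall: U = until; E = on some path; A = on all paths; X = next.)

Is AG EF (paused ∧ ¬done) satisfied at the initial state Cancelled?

No

States satisfying EF (paused ∧ ¬done): {Cancelled, Error, Paused}.
States satisfying AG EF (paused ∧ ¬done): ∅.
Printing is reachable from Cancelled and violates EF (paused ∧ ¬done), so AG fails at Cancelled.
Cancelled ∉ Sat(AG EF (paused ∧ ¬done)).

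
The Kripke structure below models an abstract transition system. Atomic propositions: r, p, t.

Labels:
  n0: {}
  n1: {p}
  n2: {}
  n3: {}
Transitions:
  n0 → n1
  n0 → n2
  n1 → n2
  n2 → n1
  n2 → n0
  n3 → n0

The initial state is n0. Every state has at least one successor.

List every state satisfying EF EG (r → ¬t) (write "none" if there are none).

States satisfying EG (r → ¬t): {n0, n1, n2, n3}.
States satisfying EF EG (r → ¬t): {n0, n1, n2, n3}.

{n0, n1, n2, n3}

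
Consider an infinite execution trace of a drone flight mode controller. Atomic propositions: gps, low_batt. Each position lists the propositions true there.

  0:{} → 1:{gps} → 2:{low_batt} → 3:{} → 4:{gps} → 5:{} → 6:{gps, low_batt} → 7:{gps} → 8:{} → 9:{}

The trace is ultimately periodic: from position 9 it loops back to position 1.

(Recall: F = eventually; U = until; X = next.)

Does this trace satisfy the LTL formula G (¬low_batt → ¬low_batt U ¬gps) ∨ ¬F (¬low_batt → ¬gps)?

Yes

¬low_batt → ¬low_batt U ¬gps holds at every position 0..9, and those are all positions ever visited, so G (¬low_batt → ¬low_batt U ¬gps) holds.
Positions where ¬low_batt holds: 0, 1, 3, 4, 5, 7, 8, 9.
Check ¬low_batt U ¬gps at each: 0→ok, 1→ok, 3→ok, 4→ok, 5→ok, 7→ok, 8→ok, 9→ok.
At position 0: G (¬low_batt → ¬low_batt U ¬gps) is true; ¬F (¬low_batt → ¬gps) is false; so G (¬low_batt → ¬low_batt U ¬gps) ∨ ¬F (¬low_batt → ¬gps) is true.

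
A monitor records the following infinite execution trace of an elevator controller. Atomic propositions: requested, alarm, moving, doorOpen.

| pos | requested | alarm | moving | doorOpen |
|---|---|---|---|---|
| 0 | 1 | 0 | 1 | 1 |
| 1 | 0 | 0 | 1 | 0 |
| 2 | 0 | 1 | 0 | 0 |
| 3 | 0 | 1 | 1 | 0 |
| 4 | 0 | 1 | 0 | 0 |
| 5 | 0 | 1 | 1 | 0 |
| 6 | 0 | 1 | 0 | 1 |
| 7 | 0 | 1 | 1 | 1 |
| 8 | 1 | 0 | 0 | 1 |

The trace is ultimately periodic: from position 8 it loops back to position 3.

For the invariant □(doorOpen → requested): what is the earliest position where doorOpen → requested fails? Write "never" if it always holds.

6

Check doorOpen → requested at each position in order: 0 ✓, 1 ✓, 2 ✓, 3 ✓, 4 ✓, 5 ✓.
At position 6 the labels are {alarm, doorOpen}, so doorOpen → requested is false there. This is the first violation.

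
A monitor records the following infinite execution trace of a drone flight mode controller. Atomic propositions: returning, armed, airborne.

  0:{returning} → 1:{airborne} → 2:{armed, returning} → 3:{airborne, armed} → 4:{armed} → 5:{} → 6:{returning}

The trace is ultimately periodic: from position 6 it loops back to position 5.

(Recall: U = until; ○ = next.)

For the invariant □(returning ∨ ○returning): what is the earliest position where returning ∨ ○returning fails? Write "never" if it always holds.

3

Check returning ∨ ○returning at each position in order: 0 ✓, 1 ✓, 2 ✓.
At position 3 the labels are {airborne, armed} and the next position 4 has {armed}, so returning ∨ ○returning is false there. This is the first violation.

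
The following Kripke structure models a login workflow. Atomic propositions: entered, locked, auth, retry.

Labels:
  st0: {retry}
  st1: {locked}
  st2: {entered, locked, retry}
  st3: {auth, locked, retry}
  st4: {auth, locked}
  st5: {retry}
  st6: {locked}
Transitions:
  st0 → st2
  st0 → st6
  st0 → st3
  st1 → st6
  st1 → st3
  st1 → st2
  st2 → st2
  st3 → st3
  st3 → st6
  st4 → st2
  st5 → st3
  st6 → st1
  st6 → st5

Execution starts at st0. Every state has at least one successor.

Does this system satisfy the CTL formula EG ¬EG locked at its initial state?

States satisfying ¬EG locked: {st0, st5}.
States satisfying EG ¬EG locked: ∅.
No suitable path/successor from st0 witnesses the formula.
st0 ∉ Sat(EG ¬EG locked).

Does not hold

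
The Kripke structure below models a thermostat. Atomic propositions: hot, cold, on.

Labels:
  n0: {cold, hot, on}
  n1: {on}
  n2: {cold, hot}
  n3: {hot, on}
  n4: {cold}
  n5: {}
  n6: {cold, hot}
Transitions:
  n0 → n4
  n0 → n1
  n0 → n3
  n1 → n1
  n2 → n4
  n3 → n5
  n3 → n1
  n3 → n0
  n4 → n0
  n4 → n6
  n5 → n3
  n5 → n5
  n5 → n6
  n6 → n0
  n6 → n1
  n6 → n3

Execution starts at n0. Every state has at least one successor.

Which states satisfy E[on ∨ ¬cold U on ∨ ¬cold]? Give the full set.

{n0, n1, n3, n5}

States satisfying on ∨ ¬cold: {n0, n1, n3, n5}.
States satisfying E[on ∨ ¬cold U on ∨ ¬cold]: {n0, n1, n3, n5}.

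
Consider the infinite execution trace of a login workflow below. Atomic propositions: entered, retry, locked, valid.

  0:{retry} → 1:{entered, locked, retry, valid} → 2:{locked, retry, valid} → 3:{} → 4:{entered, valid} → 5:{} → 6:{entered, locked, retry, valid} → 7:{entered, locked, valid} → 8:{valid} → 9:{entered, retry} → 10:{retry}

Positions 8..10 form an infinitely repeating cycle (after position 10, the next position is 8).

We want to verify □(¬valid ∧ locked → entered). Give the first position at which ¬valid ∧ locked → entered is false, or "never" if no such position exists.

never

¬valid ∧ locked → entered holds at every position 0..10, and those are all the positions the trace ever visits, so the invariant □(¬valid ∧ locked → entered) is never violated.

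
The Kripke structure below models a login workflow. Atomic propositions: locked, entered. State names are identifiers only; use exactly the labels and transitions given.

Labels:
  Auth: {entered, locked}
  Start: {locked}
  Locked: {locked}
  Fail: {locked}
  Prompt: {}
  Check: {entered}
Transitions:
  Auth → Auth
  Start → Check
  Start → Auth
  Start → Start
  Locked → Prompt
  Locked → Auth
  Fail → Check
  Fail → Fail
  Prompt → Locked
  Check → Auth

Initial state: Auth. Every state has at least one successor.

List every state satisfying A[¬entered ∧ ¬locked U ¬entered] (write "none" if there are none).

{Start, Locked, Fail, Prompt}

States satisfying ¬entered ∧ ¬locked: {Prompt}.
States satisfying ¬entered: {Start, Locked, Fail, Prompt}.
States satisfying A[¬entered ∧ ¬locked U ¬entered]: {Start, Locked, Fail, Prompt}.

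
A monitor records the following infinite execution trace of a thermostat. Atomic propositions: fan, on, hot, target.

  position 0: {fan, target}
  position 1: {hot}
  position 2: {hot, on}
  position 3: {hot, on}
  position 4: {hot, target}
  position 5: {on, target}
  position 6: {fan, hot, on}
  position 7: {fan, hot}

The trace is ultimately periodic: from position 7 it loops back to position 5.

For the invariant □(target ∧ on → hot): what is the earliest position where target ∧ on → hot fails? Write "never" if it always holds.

5

Check target ∧ on → hot at each position in order: 0 ✓, 1 ✓, 2 ✓, 3 ✓, 4 ✓.
At position 5 the labels are {on, target}, so target ∧ on → hot is false there. This is the first violation.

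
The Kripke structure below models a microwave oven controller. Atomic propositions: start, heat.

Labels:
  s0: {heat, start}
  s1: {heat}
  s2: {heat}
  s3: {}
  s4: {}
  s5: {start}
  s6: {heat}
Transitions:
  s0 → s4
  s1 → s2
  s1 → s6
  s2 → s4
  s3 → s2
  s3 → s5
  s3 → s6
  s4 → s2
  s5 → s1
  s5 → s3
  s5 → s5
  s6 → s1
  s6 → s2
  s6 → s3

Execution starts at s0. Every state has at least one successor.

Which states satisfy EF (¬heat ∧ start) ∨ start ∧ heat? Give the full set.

{s0, s1, s3, s5, s6}

States satisfying ¬heat ∧ start: {s5}.
States satisfying EF (¬heat ∧ start): {s1, s3, s5, s6}.
States satisfying start ∧ heat: {s0}.
States satisfying EF (¬heat ∧ start) ∨ start ∧ heat: {s0, s1, s3, s5, s6}.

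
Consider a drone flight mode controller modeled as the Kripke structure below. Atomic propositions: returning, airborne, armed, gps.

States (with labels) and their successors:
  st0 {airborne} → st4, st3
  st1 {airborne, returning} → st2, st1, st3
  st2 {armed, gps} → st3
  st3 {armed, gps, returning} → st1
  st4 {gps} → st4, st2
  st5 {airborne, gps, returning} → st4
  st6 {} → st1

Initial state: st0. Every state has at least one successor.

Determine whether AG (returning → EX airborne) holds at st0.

Satisfied

States satisfying returning → EX airborne: {st0, st1, st2, st3, st4, st6}.
States satisfying AG (returning → EX airborne): {st0, st1, st2, st3, st4, st6}.
Every state reachable from st0 satisfies returning → EX airborne.
st0 ∈ Sat(AG (returning → EX airborne)).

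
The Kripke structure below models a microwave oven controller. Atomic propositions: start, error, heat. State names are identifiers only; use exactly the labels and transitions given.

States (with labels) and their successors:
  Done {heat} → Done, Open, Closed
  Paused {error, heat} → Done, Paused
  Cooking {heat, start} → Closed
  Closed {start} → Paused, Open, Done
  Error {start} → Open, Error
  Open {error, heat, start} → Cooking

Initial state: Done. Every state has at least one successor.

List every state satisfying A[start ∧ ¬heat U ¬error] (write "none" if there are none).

States satisfying start ∧ ¬heat: {Closed, Error}.
States satisfying ¬error: {Done, Cooking, Closed, Error}.
States satisfying A[start ∧ ¬heat U ¬error]: {Done, Cooking, Closed, Error}.

{Done, Cooking, Closed, Error}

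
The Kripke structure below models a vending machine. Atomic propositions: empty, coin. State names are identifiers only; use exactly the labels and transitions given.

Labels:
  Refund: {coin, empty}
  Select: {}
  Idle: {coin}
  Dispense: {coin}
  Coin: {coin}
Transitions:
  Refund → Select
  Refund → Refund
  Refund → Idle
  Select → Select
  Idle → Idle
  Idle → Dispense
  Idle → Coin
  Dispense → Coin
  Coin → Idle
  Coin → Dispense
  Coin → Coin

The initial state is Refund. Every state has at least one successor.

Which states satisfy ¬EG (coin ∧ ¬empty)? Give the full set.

States satisfying coin ∧ ¬empty: {Idle, Dispense, Coin}.
States satisfying EG (coin ∧ ¬empty): {Idle, Dispense, Coin}.
States satisfying ¬EG (coin ∧ ¬empty): {Refund, Select}.

{Refund, Select}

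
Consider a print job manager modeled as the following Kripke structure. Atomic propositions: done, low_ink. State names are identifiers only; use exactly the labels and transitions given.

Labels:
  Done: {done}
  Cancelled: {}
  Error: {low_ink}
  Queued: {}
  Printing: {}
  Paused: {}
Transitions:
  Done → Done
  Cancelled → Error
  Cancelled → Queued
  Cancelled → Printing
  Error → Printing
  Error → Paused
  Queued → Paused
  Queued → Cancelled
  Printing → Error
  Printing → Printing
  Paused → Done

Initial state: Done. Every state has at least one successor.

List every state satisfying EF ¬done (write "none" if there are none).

States satisfying ¬done: {Cancelled, Error, Queued, Printing, Paused}.
States satisfying EF ¬done: {Cancelled, Error, Queued, Printing, Paused}.

{Cancelled, Error, Queued, Printing, Paused}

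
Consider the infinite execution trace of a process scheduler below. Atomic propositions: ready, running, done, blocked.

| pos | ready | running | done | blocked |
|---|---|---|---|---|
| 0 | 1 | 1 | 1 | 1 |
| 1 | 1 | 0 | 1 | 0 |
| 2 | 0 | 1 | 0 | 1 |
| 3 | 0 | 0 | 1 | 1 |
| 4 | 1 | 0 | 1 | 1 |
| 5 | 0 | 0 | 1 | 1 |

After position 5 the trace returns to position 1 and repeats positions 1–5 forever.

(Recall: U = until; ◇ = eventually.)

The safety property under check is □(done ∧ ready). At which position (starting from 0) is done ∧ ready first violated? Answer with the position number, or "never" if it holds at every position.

Check done ∧ ready at each position in order: 0 ✓, 1 ✓.
At position 2 the labels are {blocked, running}, so done ∧ ready is false there. This is the first violation.

2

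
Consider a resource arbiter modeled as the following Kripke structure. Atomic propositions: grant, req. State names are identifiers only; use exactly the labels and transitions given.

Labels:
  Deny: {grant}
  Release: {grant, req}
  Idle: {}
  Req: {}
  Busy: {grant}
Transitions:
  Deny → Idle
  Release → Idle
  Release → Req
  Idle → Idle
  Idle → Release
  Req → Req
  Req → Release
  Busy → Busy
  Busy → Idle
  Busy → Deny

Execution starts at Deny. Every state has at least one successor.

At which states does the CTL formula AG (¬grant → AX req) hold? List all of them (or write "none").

none

States satisfying ¬grant → AX req: {Deny, Release, Busy}.
States satisfying AG (¬grant → AX req): ∅.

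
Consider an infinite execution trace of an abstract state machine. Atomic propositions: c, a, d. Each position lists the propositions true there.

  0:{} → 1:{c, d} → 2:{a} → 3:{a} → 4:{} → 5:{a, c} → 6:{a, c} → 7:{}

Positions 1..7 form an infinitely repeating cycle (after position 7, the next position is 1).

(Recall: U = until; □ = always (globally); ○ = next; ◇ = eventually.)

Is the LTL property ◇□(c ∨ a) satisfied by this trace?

□(c ∨ a) is false at every position 0..7, so it never becomes true and ◇□(c ∨ a) fails.

Violated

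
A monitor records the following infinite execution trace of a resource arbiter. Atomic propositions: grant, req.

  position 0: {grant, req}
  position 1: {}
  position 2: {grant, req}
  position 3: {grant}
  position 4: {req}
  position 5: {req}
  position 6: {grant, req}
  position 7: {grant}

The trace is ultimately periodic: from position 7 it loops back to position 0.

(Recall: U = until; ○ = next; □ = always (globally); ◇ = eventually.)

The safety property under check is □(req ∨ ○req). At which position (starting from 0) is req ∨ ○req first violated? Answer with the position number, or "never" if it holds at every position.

never

req ∨ ○req holds at every position 0..7, and those are all the positions the trace ever visits, so the invariant □(req ∨ ○req) is never violated.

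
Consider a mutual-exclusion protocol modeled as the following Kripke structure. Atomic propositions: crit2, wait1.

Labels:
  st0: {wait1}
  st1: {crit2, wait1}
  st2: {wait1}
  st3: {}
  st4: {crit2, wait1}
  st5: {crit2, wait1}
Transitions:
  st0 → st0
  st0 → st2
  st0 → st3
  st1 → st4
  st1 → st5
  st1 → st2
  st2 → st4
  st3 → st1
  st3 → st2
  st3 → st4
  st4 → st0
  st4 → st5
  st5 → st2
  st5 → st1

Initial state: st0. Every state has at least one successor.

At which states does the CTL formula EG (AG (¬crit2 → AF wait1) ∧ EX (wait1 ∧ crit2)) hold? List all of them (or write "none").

{st1, st2, st3, st4, st5}

States satisfying AG (¬crit2 → AF wait1) ∧ EX (wait1 ∧ crit2): {st1, st2, st3, st4, st5}.
States satisfying EG (AG (¬crit2 → AF wait1) ∧ EX (wait1 ∧ crit2)): {st1, st2, st3, st4, st5}.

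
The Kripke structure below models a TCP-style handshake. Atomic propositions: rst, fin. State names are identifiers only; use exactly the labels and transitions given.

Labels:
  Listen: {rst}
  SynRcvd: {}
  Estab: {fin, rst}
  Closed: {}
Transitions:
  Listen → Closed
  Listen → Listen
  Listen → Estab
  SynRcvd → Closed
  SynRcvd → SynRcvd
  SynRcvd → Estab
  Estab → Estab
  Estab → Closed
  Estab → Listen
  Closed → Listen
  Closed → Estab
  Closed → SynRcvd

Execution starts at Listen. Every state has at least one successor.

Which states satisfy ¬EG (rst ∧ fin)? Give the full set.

{Listen, SynRcvd, Closed}

States satisfying rst ∧ fin: {Estab}.
States satisfying EG (rst ∧ fin): {Estab}.
States satisfying ¬EG (rst ∧ fin): {Listen, SynRcvd, Closed}.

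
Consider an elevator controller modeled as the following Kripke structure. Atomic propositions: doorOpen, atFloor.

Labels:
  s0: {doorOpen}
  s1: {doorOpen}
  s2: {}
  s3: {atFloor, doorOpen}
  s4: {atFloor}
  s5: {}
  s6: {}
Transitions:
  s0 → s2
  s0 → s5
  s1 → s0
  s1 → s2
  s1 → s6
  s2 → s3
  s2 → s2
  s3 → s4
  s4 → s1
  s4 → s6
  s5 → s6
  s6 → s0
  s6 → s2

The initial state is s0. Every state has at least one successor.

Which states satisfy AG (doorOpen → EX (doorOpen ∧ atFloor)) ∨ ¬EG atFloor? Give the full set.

States satisfying doorOpen → EX (doorOpen ∧ atFloor): {s2, s4, s5, s6}.
States satisfying AG (doorOpen → EX (doorOpen ∧ atFloor)): ∅.
States satisfying atFloor: {s3, s4}.
States satisfying EG atFloor: ∅.
States satisfying ¬EG atFloor: {s0, s1, s2, s3, s4, s5, s6}.
States satisfying AG (doorOpen → EX (doorOpen ∧ atFloor)) ∨ ¬EG atFloor: {s0, s1, s2, s3, s4, s5, s6}.

{s0, s1, s2, s3, s4, s5, s6}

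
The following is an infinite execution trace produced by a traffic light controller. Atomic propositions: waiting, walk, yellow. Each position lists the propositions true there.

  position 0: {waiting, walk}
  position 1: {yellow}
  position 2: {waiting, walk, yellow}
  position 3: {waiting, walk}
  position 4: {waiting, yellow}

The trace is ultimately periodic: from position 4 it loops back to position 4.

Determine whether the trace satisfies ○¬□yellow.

The position after 0 is 1; ¬□yellow is true there.

Holds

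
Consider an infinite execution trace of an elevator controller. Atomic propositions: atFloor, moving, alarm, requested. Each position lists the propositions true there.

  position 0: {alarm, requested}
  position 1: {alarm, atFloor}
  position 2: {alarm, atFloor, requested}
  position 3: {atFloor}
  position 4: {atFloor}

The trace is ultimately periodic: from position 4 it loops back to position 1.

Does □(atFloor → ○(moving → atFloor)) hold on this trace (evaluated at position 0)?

atFloor → ○(moving → atFloor) holds at every position 0..4, and those are all positions ever visited, so □(atFloor → ○(moving → atFloor)) holds.
Positions where atFloor holds: 1, 2, 3, 4.
Check ○(moving → atFloor) at each: 1→ok, 2→ok, 3→ok, 4→ok.

Satisfied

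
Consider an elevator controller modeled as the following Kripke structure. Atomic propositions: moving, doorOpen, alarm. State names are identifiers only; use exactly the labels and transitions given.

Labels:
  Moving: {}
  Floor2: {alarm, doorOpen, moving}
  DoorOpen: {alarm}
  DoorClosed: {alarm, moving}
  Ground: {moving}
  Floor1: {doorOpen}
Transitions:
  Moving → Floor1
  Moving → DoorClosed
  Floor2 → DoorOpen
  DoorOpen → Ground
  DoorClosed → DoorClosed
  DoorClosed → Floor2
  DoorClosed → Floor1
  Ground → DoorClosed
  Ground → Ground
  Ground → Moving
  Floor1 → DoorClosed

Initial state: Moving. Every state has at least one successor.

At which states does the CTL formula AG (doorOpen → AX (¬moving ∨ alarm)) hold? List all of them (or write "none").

{Moving, Floor2, DoorOpen, DoorClosed, Ground, Floor1}

States satisfying doorOpen → AX (¬moving ∨ alarm): {Moving, Floor2, DoorOpen, DoorClosed, Ground, Floor1}.
States satisfying AG (doorOpen → AX (¬moving ∨ alarm)): {Moving, Floor2, DoorOpen, DoorClosed, Ground, Floor1}.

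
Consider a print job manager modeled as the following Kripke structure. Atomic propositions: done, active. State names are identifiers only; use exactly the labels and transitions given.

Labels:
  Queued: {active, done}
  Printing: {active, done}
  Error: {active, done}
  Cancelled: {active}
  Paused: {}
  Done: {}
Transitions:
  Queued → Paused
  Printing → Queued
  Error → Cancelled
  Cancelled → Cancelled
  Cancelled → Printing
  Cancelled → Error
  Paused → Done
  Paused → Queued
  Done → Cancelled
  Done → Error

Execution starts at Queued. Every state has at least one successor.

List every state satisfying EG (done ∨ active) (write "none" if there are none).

{Error, Cancelled}

States satisfying done ∨ active: {Queued, Printing, Error, Cancelled}.
States satisfying EG (done ∨ active): {Error, Cancelled}.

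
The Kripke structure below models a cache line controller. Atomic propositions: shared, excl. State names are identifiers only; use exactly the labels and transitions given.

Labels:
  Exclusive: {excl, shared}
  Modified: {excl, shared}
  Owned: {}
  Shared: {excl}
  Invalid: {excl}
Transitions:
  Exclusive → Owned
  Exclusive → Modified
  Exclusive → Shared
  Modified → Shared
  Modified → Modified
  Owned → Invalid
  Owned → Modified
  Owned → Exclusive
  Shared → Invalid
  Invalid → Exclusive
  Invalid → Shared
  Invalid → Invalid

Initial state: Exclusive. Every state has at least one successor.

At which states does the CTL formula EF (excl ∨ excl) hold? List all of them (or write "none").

States satisfying excl ∨ excl: {Exclusive, Modified, Shared, Invalid}.
States satisfying EF (excl ∨ excl): {Exclusive, Modified, Owned, Shared, Invalid}.

{Exclusive, Modified, Owned, Shared, Invalid}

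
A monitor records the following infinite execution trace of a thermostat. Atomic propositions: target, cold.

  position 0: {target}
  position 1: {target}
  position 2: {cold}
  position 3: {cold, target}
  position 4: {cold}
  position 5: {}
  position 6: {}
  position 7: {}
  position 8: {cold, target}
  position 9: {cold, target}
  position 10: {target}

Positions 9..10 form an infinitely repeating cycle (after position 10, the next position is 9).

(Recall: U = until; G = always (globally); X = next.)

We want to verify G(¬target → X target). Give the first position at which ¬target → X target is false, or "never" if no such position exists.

4

Check ¬target → X target at each position in order: 0 ✓, 1 ✓, 2 ✓, 3 ✓.
At position 4 the labels are {cold} and the next position 5 has {}, so ¬target → X target is false there. This is the first violation.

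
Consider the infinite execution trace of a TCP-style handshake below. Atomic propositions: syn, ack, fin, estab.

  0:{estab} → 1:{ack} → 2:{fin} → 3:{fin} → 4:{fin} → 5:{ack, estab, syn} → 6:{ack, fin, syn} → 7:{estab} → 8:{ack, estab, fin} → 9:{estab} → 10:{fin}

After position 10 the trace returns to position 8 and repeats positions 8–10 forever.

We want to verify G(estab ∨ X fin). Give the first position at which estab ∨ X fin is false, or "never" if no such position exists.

Check estab ∨ X fin at each position in order: 0 ✓, 1 ✓, 2 ✓, 3 ✓.
At position 4 the labels are {fin} and the next position 5 has {ack, estab, syn}, so estab ∨ X fin is false there. This is the first violation.

4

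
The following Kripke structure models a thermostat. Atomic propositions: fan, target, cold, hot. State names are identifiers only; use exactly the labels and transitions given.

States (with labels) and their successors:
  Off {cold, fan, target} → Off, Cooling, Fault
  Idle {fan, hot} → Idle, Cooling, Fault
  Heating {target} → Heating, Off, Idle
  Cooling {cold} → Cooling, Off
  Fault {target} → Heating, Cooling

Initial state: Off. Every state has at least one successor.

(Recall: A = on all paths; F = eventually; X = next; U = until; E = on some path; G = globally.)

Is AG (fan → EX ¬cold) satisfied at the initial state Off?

Satisfied

States satisfying fan → EX ¬cold: {Off, Idle, Heating, Cooling, Fault}.
States satisfying AG (fan → EX ¬cold): {Off, Idle, Heating, Cooling, Fault}.
Every state reachable from Off satisfies fan → EX ¬cold.
Off ∈ Sat(AG (fan → EX ¬cold)).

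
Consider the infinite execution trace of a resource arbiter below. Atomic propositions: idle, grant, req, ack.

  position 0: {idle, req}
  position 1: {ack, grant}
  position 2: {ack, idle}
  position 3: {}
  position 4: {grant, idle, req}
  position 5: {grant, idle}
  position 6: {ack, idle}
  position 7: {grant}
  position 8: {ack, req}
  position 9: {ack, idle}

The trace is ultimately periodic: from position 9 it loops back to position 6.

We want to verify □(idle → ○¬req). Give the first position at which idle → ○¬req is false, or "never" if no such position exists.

idle → ○¬req holds at every position 0..9, and those are all the positions the trace ever visits, so the invariant □(idle → ○¬req) is never violated.

never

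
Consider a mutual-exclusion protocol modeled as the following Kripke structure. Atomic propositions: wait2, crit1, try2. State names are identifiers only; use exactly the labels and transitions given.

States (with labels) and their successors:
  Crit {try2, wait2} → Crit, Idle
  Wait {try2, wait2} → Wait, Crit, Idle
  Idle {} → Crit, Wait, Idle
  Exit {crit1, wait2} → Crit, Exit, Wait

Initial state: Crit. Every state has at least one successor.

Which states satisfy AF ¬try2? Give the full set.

States satisfying ¬try2: {Idle, Exit}.
States satisfying AF ¬try2: {Idle, Exit}.

{Idle, Exit}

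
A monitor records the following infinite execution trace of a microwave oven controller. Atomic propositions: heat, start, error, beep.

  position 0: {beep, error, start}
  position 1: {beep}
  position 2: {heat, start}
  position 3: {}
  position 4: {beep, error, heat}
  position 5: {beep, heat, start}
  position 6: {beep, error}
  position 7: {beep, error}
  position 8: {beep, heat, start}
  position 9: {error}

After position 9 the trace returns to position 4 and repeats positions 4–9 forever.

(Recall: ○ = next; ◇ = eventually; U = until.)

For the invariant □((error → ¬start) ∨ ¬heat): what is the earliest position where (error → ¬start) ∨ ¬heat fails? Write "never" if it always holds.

never

(error → ¬start) ∨ ¬heat holds at every position 0..9, and those are all the positions the trace ever visits, so the invariant □((error → ¬start) ∨ ¬heat) is never violated.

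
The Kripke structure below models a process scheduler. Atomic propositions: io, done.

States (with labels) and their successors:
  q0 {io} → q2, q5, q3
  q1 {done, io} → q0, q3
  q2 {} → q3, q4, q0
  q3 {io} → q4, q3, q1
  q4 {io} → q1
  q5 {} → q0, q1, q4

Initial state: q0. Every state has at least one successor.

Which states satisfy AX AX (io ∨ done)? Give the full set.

States satisfying AX (io ∨ done): {q1, q2, q3, q4, q5}.
States satisfying AX AX (io ∨ done): {q0, q3, q4}.

{q0, q3, q4}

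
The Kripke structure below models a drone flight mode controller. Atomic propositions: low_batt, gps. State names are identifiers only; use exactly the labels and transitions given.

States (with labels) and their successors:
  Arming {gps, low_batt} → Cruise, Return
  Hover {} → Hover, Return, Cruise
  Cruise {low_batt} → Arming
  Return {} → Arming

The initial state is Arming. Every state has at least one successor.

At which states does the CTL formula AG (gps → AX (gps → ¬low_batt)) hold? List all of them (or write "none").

States satisfying gps → AX (gps → ¬low_batt): {Arming, Hover, Cruise, Return}.
States satisfying AG (gps → AX (gps → ¬low_batt)): {Arming, Hover, Cruise, Return}.

{Arming, Hover, Cruise, Return}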